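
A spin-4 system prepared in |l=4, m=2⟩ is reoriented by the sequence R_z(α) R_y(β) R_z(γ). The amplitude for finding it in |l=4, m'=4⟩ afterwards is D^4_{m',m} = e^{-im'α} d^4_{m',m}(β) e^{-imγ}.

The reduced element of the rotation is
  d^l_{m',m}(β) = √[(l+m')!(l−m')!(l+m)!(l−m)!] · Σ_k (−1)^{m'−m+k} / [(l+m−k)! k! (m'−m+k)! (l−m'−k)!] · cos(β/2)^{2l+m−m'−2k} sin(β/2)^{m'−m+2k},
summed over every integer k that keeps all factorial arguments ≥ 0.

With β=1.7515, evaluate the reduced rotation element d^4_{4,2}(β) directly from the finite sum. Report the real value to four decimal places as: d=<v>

d^4_{4,2}(β=1.7515) via the finite sum:
Half-angle: c=0.640421, s=0.768024. N=√(40320·1·720·2)=7619.763776
k: max(0,(2)−(4))=0 … min(4+(2),4−(4))=0
  k=0: (−1)^2·7619.7638/(1440)·0.6404^6·0.7680^2 = +0.215339
d^4_{4,2}(1.7515) = +0.215339

d=0.2153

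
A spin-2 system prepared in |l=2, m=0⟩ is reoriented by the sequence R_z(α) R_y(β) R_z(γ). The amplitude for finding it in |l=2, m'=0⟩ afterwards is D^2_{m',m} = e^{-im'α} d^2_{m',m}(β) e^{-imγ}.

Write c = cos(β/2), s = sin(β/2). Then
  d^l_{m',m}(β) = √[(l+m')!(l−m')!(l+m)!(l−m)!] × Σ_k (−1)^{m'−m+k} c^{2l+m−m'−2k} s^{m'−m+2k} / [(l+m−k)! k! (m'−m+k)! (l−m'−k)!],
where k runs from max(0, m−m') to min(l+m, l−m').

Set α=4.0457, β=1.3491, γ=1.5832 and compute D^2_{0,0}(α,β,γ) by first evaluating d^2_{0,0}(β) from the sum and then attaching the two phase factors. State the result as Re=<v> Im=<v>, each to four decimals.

Re=-0.4275 Im=0.0000

First d^2_{0,0}(β=1.3491), then the phase factors e^{-i(0)α} and e^{-i(0)γ}:
Half-angle: c=0.780988, s=0.624546. N=√(2·2·2·2)=4.000000
k∈{0,1,2} keeps every argument non-negative
  k=0: (−1)^0·4.0000/(4)·0.7810^4·0.6245^0 = +0.372030
  k=1: (−1)^1·4.0000/(1)·0.7810^2·0.6245^2 = -0.951651
  k=2: (−1)^2·4.0000/(4)·0.7810^0·0.6245^4 = +0.152145
d^2_{0,0}(1.3491) = +0.372030 -0.951651 +0.152145 = -0.427476
Attach z-rotation phases: D = e^{-i(0)(4.0457)}·(-0.427476)·e^{-i(0)(1.5832)} = -0.427476+0.000000i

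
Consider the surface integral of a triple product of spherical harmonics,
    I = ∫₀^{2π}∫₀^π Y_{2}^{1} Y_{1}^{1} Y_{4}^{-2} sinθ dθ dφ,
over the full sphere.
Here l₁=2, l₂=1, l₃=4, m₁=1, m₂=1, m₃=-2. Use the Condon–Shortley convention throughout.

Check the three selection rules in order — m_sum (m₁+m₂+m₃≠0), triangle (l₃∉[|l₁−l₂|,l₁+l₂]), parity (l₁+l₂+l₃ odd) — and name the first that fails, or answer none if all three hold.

triangle

Σmᵢ = 0  ✓
l₃∈[|l₁−l₂|,l₁+l₂]=[1,3] required, l₃=4 fails  ✗
Σlᵢ = 7 ⇒ odd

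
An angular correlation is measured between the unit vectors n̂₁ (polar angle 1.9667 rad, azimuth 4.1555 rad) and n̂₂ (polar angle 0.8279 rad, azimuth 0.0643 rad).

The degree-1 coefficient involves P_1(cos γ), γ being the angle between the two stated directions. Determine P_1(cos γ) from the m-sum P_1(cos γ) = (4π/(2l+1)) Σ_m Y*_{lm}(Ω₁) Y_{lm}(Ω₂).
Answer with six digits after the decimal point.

-0.656353

Addition theorem: P_1(cos γ) = (4π/3) Σ_m Y*_{lm}(Ω₁) Y_{lm}(Ω₂), m = −1…1:
  [-1]  conj(Y_{1,-1})(Ω₁) = (-0.168485, -0.270605) ; Y_{1,-1}(Ω₂) = (0.253935, -0.016351) ; Δ = (-0.047209, -0.065961)
  [+0]  conj(Y_{1,0})(Ω₁) = (-0.188426, -0.000000) ; Y_{1,0}(Ω₂) = (0.330502, 0.000000) ; Δ = (-0.062275, -0.000000)
  [+1]  conj(Y_{1,1})(Ω₁) = (0.168485, -0.270605) ; Y_{1,1}(Ω₂) = (-0.253935, -0.016351) ; Δ = (-0.047209, 0.065961)
Total Σ_m = (-0.156693, 0.000000). Multiply by 4.188790: (-0.656353, 0.000000). P_1(cos γ) = -0.656353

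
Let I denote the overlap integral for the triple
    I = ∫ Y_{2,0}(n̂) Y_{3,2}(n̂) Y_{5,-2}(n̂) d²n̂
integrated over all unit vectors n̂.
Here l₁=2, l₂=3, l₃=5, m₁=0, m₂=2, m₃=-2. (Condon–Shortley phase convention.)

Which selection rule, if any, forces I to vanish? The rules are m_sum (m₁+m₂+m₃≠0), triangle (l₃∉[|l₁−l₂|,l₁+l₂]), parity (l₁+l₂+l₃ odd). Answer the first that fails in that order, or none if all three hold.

Σmᵢ = 0  ✓
l₃∈[|l₁−l₂|,l₁+l₂]=[1,5], have l₃=5  ✓
Σlᵢ = 10 ⇒ even  ✓

none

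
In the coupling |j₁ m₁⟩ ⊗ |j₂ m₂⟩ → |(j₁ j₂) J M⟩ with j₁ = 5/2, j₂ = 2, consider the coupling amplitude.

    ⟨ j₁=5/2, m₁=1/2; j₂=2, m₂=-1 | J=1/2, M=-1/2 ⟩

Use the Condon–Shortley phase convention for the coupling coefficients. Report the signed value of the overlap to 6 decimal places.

triangle: 4!×1!×0!/6! = 24/720
(j±m)!: 3!×2!×1!×3!×0!×1! = 72
prefactor² = (2J+1)×Δ×N² = 24/5
  k=1: −1/(1!×3!×1!×0!×0!×0!) = -1/6
Σ = -1/6  ⇒  CG² = 24/5×(-1/6)² = 2/15
CG = −√(2/15) = -0.365148

-0.365148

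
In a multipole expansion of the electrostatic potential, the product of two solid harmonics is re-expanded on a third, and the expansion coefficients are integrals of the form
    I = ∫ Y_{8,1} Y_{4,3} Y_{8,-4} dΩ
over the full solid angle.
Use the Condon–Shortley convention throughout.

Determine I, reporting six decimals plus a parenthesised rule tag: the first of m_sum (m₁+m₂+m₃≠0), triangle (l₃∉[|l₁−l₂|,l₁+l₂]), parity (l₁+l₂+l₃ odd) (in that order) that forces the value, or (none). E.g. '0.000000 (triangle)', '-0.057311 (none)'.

Rules hold: Σm=0, L=20 even, 4≤8≤12.
N = 17·9·17 = 2601
Δ = 4!·12!·4!/21! = 1/185175900
Racah Σ t=0..4: t=0:+1/557383680 t=1:−1/21772800 t=2:+1/8294400 t=3:−1/21772800 t=4:+1/557383680 = 1/30965760
⇒ 3j(8 4 8; 0 0 0)² = 36/4199, sgn +1
Racah Σ t=3..4: t=3:−1/139345920 t=4:+1/313528320 = -1/250822656
⇒ 3j(8 4 8; 1 3 -4)² = 1375/151164, sgn -1
4πI² = N·(3j₀)²·(3jₘ)² = 12375/61009
I = -1·√(0.202839/4π) = -0.12704884
No selection rule forces the value: the integral is nonzero (none).

-0.127049 (none)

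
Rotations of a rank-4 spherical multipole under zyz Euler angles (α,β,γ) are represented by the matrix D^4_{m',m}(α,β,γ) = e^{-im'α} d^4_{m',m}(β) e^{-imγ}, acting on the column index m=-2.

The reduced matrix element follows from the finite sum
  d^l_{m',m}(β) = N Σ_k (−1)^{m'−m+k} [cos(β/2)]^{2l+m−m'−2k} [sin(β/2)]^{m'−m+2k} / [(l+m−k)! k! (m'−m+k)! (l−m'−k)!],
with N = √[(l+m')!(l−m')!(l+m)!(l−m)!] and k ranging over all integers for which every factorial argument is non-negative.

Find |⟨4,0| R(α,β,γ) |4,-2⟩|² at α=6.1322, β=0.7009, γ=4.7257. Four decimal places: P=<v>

D^4_{0,-2}(6.1322,0.7009,4.7257) = e^{-i·0·6.1322}·d^4_{0,-2}(0.7009)·e^{-i·-2·4.7257}. Compute d first:
c=cos(0.700900/2)=0.939218, s=sin(0.700900/2)=0.343320; N=√[24·24·2·720]=910.735966
The bounds max(0,m−m')=0 and min(l+m,l−m')=2 give 3 terms
  k=0: (−1)^2·910.7360/(96)·0.9392^6·0.3433^2 = +0.767574
  k=1: (−1)^3·910.7360/(36)·0.9392^4·0.3433^4 = -0.273499
  k=2: (−1)^4·910.7360/(96)·0.9392^2·0.3433^6 = +0.013704
d^4_{0,-2}(0.7009) = +0.767574 -0.273499 +0.013704 = +0.507779
|D^4_{0,-2}|² = |d^4_{0,-2}(β)|² = (+0.507779)² = 0.257840 (the z-rotation phases have unit modulus)

P=0.2578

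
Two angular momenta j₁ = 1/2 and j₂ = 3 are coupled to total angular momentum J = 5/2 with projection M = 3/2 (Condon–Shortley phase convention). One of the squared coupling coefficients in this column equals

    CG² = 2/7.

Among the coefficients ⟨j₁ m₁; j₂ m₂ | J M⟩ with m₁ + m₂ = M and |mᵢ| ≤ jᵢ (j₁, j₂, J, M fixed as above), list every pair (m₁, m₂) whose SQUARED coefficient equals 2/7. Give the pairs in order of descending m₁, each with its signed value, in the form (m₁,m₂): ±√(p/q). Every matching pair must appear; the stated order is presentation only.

Admissible pairs with m₁+m₂ = M = 3/2: (-1/2,2), (1/2,1)
  (m₁,m₂)=(1/2,1): CG² = 2/7, CG = +√(2/7)   ← matches the target
  (m₁,m₂)=(-1/2,2): CG² = 5/7, CG = −√(5/7)
Pairs with CG² = 2/7: (1/2,1): +√(2/7)

(1/2,1): +√(2/7)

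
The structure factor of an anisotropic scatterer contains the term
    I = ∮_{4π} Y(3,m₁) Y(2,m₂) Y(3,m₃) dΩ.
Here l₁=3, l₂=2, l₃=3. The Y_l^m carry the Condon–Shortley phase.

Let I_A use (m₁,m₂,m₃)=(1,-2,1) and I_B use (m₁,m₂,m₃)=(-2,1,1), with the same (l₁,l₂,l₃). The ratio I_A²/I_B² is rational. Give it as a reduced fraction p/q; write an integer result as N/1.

Shared (l₁,l₂,l₃)=(3,2,3): N and (l;000)² cancel in I_A²/I_B².
A: Δ = 2!·4!·2!/9! = 1/3780; Racah Σ t=0..0: t=0:+1/16 = 1/16; ⇒ 3j(3 2 3; 1 -2 1)² = 2/35, sgn +1
B: Δ = 2!·4!·2!/9! = 1/3780; Racah Σ t=1..2: t=1:−1/48 t=2:+1/12 = 1/16; ⇒ 3j(3 2 3; -2 1 1)² = 1/28, sgn +1
I_A²/I_B² = (2/35)/(1/28) = 8/5

8/5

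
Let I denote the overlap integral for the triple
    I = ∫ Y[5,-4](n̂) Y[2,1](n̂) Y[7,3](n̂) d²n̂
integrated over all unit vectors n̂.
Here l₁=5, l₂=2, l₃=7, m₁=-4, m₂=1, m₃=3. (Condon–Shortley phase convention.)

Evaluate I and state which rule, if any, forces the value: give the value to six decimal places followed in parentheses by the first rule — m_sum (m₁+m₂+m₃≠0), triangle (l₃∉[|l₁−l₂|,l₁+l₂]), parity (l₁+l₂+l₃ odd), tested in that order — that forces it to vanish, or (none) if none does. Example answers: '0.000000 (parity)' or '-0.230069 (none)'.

Rules hold: Σm=0, L=14 even, 3≤7≤7.
N = 11·5·15 = 825
Δ = 0!·10!·4!/15! = 1/15015
Racah Σ t=0..0: t=0:+1/57600 = 1/57600
⇒ 3j(5 2 7; 0 0 0)² = 21/715, sgn -1
Racah Σ t=0..0: t=0:+1/2177280 = 1/2177280
⇒ 3j(5 2 7; -4 1 3)² = 8/3003, sgn +1
4πI² = N·(3j₀)²·(3jₘ)² = 120/1859
I = -1·√(0.0645508/4π) = -0.07167142
No selection rule forces the value: the integral is nonzero (none).

-0.071671 (none)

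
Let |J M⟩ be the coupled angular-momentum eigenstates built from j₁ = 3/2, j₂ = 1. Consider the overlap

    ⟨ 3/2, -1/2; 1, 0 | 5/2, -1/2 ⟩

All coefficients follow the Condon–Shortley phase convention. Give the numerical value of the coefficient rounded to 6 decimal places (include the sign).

√[6·0!3!2!/6! · 1!2!1!1!2!3!] = √(12/5)
  +(−1)^0/∏(0,0,2,1,1,1)! = 1/2  (running 1/2)
⟨..|..⟩ = √(12/5)·(1/2) = +0.774597

+√(3/5) ≈ +0.774597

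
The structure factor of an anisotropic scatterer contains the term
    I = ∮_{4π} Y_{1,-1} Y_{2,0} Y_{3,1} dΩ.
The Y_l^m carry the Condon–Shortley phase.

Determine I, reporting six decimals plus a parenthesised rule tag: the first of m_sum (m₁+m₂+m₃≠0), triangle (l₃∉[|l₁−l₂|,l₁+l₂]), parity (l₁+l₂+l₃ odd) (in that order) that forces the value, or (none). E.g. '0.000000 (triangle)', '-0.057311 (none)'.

-0.202301 (none)

m-sum 0 ✓  L=6 even ✓  1≤3≤3 ✓
Π(2lᵢ+1) = 3×5×7 = 105
triangle coeff Δ(1,2,3) = 1/105
Σ_t [0,0]: t=0:+1/4 = 1/4
(3j)²=3/35 [(1 2 3; 0 0 0)], sign=-1
Σ_t [0,0]: t=0:+1/8 = 1/8
(3j)²=2/35 [(1 2 3; -1 0 1)], sign=+1
⇒ 4πI² = 18/35
I = (-1)√(18/35/(4π)) = -0.20230066
No selection rule forces the value: the integral is nonzero (none).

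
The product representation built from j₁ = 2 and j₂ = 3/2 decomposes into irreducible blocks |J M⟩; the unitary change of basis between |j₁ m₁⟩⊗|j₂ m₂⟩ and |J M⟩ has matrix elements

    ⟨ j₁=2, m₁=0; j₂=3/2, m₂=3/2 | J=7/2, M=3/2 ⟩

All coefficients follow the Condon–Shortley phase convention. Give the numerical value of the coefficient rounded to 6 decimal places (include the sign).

+√(2/7) ≈ +0.534522

√[8·0!4!3!/8! · 2!2!3!0!5!2!] = √(1152/7)
  +(−1)^0/∏(0,0,2,3,2,0)! = 1/24  (running 1/24)
⟨..|..⟩ = √(1152/7)·(1/24) = +0.534522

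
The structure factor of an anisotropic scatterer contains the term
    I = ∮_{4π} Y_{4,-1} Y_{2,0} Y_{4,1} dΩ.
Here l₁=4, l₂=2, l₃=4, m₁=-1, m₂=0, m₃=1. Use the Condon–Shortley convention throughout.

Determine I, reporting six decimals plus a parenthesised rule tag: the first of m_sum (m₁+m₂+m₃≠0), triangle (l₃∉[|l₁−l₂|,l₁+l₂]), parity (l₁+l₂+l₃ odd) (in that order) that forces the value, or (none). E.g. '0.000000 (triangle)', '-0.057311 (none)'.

-0.139264 (none)

Rules hold: Σm=0, L=10 even, 2≤4≤6.
N = 9·5·9 = 405
Δ = 2!·6!·2!/11! = 1/13860
Racah Σ t=0..2: t=0:+1/192 t=1:−1/36 t=2:+1/192 = -5/288
⇒ 3j(4 2 4; 0 0 0)² = 20/693, sgn -1
Racah Σ t=0..2: t=0:+1/480 t=1:−1/48 t=2:+1/144 = -17/1440
⇒ 3j(4 2 4; -1 0 1)² = 289/13860, sgn +1
4πI² = N·(3j₀)²·(3jₘ)² = 1445/5929
I = -1·√(0.243717/4π) = -0.13926381
No selection rule forces the value: the integral is nonzero (none).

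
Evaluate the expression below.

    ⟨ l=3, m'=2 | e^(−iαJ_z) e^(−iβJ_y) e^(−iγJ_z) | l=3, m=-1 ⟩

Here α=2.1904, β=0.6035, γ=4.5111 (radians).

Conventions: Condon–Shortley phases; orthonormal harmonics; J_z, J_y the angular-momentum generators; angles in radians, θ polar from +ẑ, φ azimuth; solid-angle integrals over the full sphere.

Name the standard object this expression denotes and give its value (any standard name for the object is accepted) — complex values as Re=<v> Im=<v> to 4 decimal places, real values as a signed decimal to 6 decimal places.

Wigner D-matrix element, Re=-0.1363 Im=-0.0179

This is a Wigner D-matrix element — the rotation-matrix element ⟨l m'| R(α,β,γ) |l m⟩ in the angular-momentum basis.
D^3_{2,-1}(2.1904,0.6035,4.5111) = e^{-i·2·2.1904}·d^3_{2,-1}(0.6035)·e^{-i·-1·4.5111}. Compute d first:
Half-angle: c=0.954818, s=0.297192. N=√(120·1·2·24)=75.894664
The bounds max(0,m−m')=0 and min(l+m,l−m')=1 give 2 terms
  k=0: (−1)^3·75.8947/(12)·0.9548^3·0.2972^3 = -0.144511
  k=1: (−1)^4·75.8947/(24)·0.9548^1·0.2972^5 = +0.007000
d^3_{2,-1}(0.6035) = -0.144511 +0.007000 = -0.137511
D = (-0.325546+0.945526i)·(-0.137511)·(-0.199932-0.979810i) = -0.136345-0.017867i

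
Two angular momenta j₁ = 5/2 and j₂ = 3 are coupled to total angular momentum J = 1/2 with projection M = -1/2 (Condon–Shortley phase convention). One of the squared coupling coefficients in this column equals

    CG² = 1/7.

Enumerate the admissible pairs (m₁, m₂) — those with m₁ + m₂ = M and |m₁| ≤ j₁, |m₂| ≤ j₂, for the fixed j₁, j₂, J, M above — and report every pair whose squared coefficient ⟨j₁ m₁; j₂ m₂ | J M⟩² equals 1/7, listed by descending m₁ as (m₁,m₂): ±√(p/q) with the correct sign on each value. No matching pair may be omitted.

(-1/2,0): −√(1/7)

Admissible pairs with m₁+m₂ = M = -1/2: (-5/2,2), (-3/2,1), (-1/2,0), (1/2,-1), (3/2,-2), (5/2,-3)
  (m₁,m₂)=(5/2,-3): CG² = 2/7, CG = +√(2/7)
  (m₁,m₂)=(3/2,-2): CG² = 5/21, CG = −√(5/21)
  (m₁,m₂)=(1/2,-1): CG² = 4/21, CG = +√(4/21)
  (m₁,m₂)=(-1/2,0): CG² = 1/7, CG = −√(1/7)   ← matches the target
  (m₁,m₂)=(-3/2,1): CG² = 2/21, CG = +√(2/21)
  (m₁,m₂)=(-5/2,2): CG² = 1/21, CG = −√(1/21)
Pairs with CG² = 1/7: (-1/2,0): −√(1/7)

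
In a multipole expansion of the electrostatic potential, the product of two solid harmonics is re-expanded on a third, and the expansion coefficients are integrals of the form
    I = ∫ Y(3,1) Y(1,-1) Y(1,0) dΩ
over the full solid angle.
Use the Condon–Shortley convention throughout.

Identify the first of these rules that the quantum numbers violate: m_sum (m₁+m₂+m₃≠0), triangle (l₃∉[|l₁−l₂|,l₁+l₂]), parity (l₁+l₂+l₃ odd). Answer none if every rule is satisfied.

triangle

azimuthal sum: 1 − 1 + 0 = 0  ✓
l₃ must lie in [2,4]; have l₃=1  ✗
L = 3 + 1 + 1 = 5 (odd)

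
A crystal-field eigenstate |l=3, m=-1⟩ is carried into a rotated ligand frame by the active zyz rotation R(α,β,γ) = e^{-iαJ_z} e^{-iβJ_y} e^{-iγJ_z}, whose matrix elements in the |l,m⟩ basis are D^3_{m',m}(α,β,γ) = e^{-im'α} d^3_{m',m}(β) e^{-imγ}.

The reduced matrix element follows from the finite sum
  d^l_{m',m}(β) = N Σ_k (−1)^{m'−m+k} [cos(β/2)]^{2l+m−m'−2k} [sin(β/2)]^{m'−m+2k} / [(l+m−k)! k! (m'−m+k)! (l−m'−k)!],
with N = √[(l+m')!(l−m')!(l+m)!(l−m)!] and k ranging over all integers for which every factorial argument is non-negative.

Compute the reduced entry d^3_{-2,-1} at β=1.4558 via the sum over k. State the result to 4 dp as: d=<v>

d=-0.2871

d^3_{-2,-1}(β=1.4558) via the finite sum:
Half-angle: c=0.746573, s=0.665303. N=√(1·120·2·24)=75.894664
k∈{1,2} keeps every argument non-negative
  k=1: (−1)^0·75.8947/(24)·0.7466^5·0.6653^1 = +0.487957
  k=2: (−1)^1·75.8947/(12)·0.7466^3·0.6653^3 = -0.775008
d^3_{-2,-1}(1.4558) = +0.487957 -0.775008 = -0.287051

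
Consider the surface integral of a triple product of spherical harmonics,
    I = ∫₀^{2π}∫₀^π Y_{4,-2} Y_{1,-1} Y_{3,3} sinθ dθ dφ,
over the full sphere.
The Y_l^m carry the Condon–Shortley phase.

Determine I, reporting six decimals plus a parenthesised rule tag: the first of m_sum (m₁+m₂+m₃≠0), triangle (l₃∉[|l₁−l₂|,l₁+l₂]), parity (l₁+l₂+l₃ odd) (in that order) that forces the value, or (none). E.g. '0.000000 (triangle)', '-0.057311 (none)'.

0.061558 (none)

Rules hold: Σm=0, L=8 even, 3≤3≤5.
N = 9·3·7 = 189
Δ = 2!·6!·0!/9! = 1/252
Racah Σ t=1..1: t=1:−1/36 = -1/36
⇒ 3j(4 1 3; 0 0 0)² = 4/63, sgn +1
Racah Σ t=0..0: t=0:+1/1440 = 1/1440
⇒ 3j(4 1 3; -2 -1 3)² = 1/252, sgn +1
4πI² = N·(3j₀)²·(3jₘ)² = 1/21
I = +1·√(0.047619/4π) = 0.06155813
No selection rule forces the value: the integral is nonzero (none).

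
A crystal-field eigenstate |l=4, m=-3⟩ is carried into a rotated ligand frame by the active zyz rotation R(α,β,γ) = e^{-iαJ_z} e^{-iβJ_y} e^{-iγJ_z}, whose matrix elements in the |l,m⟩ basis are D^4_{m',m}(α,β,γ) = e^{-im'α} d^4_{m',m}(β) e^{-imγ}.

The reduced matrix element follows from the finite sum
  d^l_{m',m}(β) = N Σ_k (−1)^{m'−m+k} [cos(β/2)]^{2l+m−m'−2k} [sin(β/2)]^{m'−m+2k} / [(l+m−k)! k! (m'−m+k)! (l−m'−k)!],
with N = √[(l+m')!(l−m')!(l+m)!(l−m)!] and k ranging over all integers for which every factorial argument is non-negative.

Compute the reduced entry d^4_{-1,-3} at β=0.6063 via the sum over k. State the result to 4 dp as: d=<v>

d^4_{-1,-3}(β=0.6063) via the finite sum:
c=cos(0.606300/2)=0.954401, s=sin(0.606300/2)=0.298528; N=√[6·120·1·5040]=1904.940944
k: max(0,(-3)−(-1))=0 … min(4+(-3),4−(-1))=1
  k=0: (−1)^2·1904.9409/(240)·0.9544^6·0.2985^2 = +0.534596
  k=1: (−1)^3·1904.9409/(144)·0.9544^4·0.2985^4 = -0.087173
d^4_{-1,-3}(0.6063) = +0.534596 -0.087173 = +0.447423

d=0.4474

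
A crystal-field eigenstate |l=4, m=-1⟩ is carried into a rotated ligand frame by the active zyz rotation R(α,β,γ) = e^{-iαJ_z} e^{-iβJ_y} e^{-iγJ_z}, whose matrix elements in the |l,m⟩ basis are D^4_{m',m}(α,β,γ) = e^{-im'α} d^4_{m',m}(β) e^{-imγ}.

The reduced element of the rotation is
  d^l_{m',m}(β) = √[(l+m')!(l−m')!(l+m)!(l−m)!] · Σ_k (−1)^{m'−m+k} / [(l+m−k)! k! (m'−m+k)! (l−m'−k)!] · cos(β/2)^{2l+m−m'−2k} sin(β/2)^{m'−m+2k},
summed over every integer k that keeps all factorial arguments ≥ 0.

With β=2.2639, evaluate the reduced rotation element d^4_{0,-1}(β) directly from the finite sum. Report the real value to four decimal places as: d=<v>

d=-0.0391

d^4_{0,-1}(β=2.2639) via the finite sum:
c=cos(2.263900/2)=0.424895, s=sin(2.263900/2)=0.905242; N=√[24·24·6·120]=643.987578
Admissible k: 0..3 (factorial args all ≥0)
  k=0: (−1)^1·643.9876/(144)·0.4249^7·0.9052^1 = -0.010122
  k=1: (−1)^2·643.9876/(24)·0.4249^5·0.9052^3 = +0.275658
  k=2: (−1)^3·643.9876/(24)·0.4249^3·0.9052^5 = -1.251229
  k=3: (−1)^4·643.9876/(144)·0.4249^1·0.9052^7 = +0.946567
d^4_{0,-1}(2.2639) = -0.010122 +0.275658 -1.251229 +0.946567 = -0.039126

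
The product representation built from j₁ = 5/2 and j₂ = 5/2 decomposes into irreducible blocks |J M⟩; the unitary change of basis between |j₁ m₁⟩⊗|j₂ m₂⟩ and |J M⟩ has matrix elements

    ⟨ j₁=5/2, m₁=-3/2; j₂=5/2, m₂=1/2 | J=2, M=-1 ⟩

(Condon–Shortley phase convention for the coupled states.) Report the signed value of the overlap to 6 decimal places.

triangle: 3!·2!·2!/8! = 24/40320
(j±m)!: 1!·4!·3!·2!·1!·3! = 1728
prefactor² = (2J+1)·Δ·N² = 36/7
  k=2: +1/(2!·1!·2!·1!·0!·1!) = 1/4
  k=3: −1/(3!·0!·1!·0!·1!·2!) = -1/12
Σ = 1/6  ⇒  CG² = 36/7·(1/6)² = 1/7
CG = +√(1/7) = +0.377964

+√(1/7) ≈ +0.377964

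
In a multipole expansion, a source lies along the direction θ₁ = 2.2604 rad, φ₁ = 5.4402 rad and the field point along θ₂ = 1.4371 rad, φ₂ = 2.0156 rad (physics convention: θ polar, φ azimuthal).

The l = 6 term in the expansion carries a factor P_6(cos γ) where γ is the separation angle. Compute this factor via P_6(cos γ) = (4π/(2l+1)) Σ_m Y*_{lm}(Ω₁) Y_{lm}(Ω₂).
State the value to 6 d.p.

Expand P_6 via completeness: Σ_{m} conj(Y_{6,m}) at Ω₁ times Y_{6,m} at Ω₂ —
  m=-6: (+0.034501+0.095846i) × (+0.407573+0.208456i) = -0.005918+0.046256i  (running Σ = -0.005918+0.046256i)
  m=-5: (+0.138868-0.255736i) × (-0.169381+0.129627i) = +0.009629+0.061318i  (running Σ = +0.003711+0.107574i)
  m=-4: (-0.424888+0.099641i) × (+0.057302+0.270944i) = -0.051344-0.109411i  (running Σ = -0.047633-0.001837i)
  m=-3: (+0.226183+0.158973i) × (-0.230463-0.055516i) = -0.043301-0.049194i  (running Σ = -0.090935-0.051031i)
  m=-2: (+0.019582+0.169272i) × (-0.139120+0.171619i) = -0.031775-0.020188i  (running Σ = -0.122709-0.071220i)
  m=-1: (+0.233598-0.262180i) × (-0.104852-0.219972i) = -0.082166-0.023895i  (running Σ = -0.204875-0.095115i)
  m=0: (+0.076927-0.000000i) × (-0.205485+0.000000i) = -0.015807+0.000000i  (running Σ = -0.220682-0.095115i)
  m=1: (-0.233598-0.262180i) × (+0.104852-0.219972i) = -0.082166+0.023895i  (running Σ = -0.302848-0.071220i)
  m=2: (+0.019582-0.169272i) × (-0.139120-0.171619i) = -0.031775+0.020188i  (running Σ = -0.334622-0.051031i)
  m=3: (-0.226183+0.158973i) × (+0.230463-0.055516i) = -0.043301+0.049194i  (running Σ = -0.377924-0.001837i)
  m=4: (-0.424888-0.099641i) × (+0.057302-0.270944i) = -0.051344+0.109411i  (running Σ = -0.429268+0.107574i)
  m=5: (-0.138868-0.255736i) × (+0.169381+0.129627i) = +0.009629-0.061318i  (running Σ = -0.419639+0.046256i)
  m=6: (+0.034501-0.095846i) × (+0.407573-0.208456i) = -0.005918-0.046256i  (running Σ = -0.425557+0.000000i)
Total Σ_m = -0.425557+0.000000i. Multiply by 0.966644: -0.411362+0.000000i. P_6(cos γ) = -0.411362

-0.411362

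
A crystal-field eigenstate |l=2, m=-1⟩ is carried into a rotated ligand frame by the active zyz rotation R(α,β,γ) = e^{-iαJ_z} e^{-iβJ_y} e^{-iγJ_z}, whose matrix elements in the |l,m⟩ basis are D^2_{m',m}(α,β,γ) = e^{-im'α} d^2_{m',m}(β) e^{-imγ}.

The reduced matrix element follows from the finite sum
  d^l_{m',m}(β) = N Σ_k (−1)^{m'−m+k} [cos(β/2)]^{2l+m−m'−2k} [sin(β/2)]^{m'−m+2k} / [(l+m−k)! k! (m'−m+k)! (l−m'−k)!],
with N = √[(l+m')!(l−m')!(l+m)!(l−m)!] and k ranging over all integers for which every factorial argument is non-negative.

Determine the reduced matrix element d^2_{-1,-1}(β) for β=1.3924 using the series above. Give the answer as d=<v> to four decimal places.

d=-0.3798

d^2_{-1,-1}(β=1.3924) via the finite sum:
c=cos(1.392400/2)=0.767285, s=sin(1.392400/2)=0.641307; N=√[1·6·1·6]=6.000000
k: max(0,(-1)−(-1))=0 … min(2+(-1),2−(-1))=1
  k=0: (−1)^0·6.0000/(6)·0.7673^4·0.6413^0 = +0.346598
  k=1: (−1)^1·6.0000/(2)·0.7673^2·0.6413^2 = -0.726383
d^2_{-1,-1}(1.3924) = +0.346598 -0.726383 = -0.379785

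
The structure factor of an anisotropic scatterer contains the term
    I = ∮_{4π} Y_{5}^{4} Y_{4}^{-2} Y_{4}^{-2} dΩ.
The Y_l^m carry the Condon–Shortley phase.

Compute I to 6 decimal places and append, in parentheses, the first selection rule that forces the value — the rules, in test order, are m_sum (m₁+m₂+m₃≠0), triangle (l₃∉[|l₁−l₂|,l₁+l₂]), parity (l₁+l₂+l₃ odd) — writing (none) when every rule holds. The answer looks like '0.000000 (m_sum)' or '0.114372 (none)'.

0.000000 (parity)

l₁+l₂+l₃=13 is odd: 3j(l;000)=0 ⇒ I=0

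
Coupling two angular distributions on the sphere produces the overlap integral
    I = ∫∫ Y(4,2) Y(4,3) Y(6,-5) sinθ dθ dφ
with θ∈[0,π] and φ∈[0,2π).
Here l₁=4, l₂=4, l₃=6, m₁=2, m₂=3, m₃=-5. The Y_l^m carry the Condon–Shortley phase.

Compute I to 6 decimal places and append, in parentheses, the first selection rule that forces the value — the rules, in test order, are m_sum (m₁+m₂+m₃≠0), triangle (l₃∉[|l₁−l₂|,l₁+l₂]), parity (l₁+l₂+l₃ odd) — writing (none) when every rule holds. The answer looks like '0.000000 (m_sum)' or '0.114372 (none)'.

Rules hold: Σm=0, L=14 even, 0≤6≤8.
N = 9·9·13 = 1053
Δ = 2!·6!·6!/15! = 1/1261260
Racah Σ t=0..2: t=0:+1/4608 t=1:−1/1296 t=2:+1/4608 = -7/20736
⇒ 3j(4 4 6; 0 0 0)² = 20/1287, sgn -1
Racah Σ t=1..2: t=1:−1/86400 t=2:+1/172800 = -1/172800
⇒ 3j(4 4 6; 2 3 -5)² = 1/130, sgn +1
4πI² = N·(3j₀)²·(3jₘ)² = 18/143
I = -1·√(0.125874/4π) = -0.10008369
No selection rule forces the value: the integral is nonzero (none).

-0.100084 (none)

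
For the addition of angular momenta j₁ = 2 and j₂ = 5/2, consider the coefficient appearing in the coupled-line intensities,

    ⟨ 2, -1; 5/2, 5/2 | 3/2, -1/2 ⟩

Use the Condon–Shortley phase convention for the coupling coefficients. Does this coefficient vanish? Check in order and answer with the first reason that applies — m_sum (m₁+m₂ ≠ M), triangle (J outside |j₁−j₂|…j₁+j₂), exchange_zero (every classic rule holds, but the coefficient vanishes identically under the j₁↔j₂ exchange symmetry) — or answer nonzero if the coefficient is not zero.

m_sum

m-sum: m₁+m₂ = -1+5/2 = 3/2, M = -1/2  ✗ ⇒ coefficient is 0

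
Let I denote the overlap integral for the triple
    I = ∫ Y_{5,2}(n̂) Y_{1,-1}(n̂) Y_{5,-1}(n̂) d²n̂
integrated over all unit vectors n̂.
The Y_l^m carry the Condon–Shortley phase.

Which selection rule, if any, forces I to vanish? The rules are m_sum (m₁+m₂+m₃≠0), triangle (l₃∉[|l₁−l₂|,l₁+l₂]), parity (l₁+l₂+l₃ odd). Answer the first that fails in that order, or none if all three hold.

parity

Σmᵢ = 0  ✓
l₃∈[|l₁−l₂|,l₁+l₂]=[4,6], have l₃=5  ✓
Σlᵢ = 11 ⇒ odd  ✗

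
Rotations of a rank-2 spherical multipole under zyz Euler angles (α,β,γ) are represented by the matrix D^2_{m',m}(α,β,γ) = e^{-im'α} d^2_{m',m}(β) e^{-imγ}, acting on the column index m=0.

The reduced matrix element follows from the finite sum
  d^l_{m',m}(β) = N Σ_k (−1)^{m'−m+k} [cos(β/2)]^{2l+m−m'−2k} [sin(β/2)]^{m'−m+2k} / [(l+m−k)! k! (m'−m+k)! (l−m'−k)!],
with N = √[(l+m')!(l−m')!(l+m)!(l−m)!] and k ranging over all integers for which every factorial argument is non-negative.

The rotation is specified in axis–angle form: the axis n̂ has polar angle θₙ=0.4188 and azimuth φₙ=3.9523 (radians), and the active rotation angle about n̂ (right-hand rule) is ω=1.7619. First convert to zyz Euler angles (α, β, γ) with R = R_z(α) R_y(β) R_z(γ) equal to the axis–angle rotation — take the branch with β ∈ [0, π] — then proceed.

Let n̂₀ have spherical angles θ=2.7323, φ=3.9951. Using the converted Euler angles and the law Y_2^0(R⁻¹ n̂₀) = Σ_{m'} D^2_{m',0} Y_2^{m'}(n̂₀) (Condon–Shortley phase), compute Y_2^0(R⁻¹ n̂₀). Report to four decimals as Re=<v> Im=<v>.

Axis–angle → zyz. n̂ = (sinθₙcosφₙ, sinθₙsinφₙ, cosθₙ) = (-0.280186, -0.294740, +0.913578), ω = 1.7619.
R = I cosω + sinω [n̂]ₓ + (1−cosω) n̂n̂ᵀ gives
  R = [-0.096527, -0.798678, -0.593966; +0.995214, -0.086570, -0.045328; -0.015217, -0.595499, +0.803212]
β = atan2(√(R₁₃²+R₂₃²), R₃₃) = 0.638128; α = atan2(R₂₃, R₁₃) mod 2π = 3.217759; γ = atan2(R₃₂, −R₃₁) mod 2π = 4.737937
Need the full column D^2_{m',0} for m'=−2..2 at α=3.2178, β=0.6381, γ=4.7379.
cos(β/2)=0.949529, sin(β/2)=0.313678
d^2_{-2,0}: single k=2 term ⇒ +0.217301;  D = +0.214784+0.032974i
d^2_{-1,0}: k∈[1..2] ⇒ +0.657787 -0.071785 = +0.586001;  D = -0.584302-0.044591i
d^2_{0,0}: k∈[0..2] ⇒ +0.812893 -0.354850 +0.009681 = +0.467724;  D = +0.467724+0.000000i
d^2_{1,0}: k∈[0..1] ⇒ -0.657787 +0.071785 = -0.586001;  D = +0.584302-0.044591i
d^2_{2,0}: single k=0 term ⇒ +0.217301;  D = +0.214784-0.032974i
Y_2^{m'}(θ=2.7323,φ=3.9951) and Σ D·Y over m':
  (+0.2148+0.0330i)·(-0.0083-0.0606i)  (-0.5843-0.0446i)·(+0.1854-0.2125i)  (+0.4677+0.0000i)·(+0.4809+0.0000i)  (+0.5843-0.0446i)·(-0.1854-0.2125i)  (+0.2148-0.0330i)·(-0.0083+0.0606i)
Y_2^0(R⁻¹ n̂) = -0.010246+0.000000i

Re=-0.0102 Im=0.0000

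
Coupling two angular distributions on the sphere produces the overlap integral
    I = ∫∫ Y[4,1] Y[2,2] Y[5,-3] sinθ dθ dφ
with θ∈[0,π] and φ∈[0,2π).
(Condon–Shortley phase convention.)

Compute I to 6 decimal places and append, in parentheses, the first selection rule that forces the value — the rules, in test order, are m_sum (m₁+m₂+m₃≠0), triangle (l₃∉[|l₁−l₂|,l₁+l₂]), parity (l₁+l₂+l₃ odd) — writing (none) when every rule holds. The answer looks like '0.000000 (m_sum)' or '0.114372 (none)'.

Σlᵢ=11 odd — θ-integrand is odd under cosθ→−cosθ; I=0

0.000000 (parity)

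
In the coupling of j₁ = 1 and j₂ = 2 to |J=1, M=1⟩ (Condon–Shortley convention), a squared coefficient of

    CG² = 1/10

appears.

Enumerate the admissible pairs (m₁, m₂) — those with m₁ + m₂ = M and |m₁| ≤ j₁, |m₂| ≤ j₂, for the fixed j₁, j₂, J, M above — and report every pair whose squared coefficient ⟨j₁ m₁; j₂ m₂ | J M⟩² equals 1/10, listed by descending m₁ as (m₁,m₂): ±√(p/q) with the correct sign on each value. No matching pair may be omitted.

Admissible pairs with m₁+m₂ = M = 1: (-1,2), (0,1), (1,0)
  (m₁,m₂)=(1,0): CG² = 1/10, CG = +√(1/10)   ← matches the target
  (m₁,m₂)=(0,1): CG² = 3/10, CG = −√(3/10)
  (m₁,m₂)=(-1,2): CG² = 3/5, CG = +√(3/5)
Pairs with CG² = 1/10: (1,0): +√(1/10)

(1,0): +√(1/10)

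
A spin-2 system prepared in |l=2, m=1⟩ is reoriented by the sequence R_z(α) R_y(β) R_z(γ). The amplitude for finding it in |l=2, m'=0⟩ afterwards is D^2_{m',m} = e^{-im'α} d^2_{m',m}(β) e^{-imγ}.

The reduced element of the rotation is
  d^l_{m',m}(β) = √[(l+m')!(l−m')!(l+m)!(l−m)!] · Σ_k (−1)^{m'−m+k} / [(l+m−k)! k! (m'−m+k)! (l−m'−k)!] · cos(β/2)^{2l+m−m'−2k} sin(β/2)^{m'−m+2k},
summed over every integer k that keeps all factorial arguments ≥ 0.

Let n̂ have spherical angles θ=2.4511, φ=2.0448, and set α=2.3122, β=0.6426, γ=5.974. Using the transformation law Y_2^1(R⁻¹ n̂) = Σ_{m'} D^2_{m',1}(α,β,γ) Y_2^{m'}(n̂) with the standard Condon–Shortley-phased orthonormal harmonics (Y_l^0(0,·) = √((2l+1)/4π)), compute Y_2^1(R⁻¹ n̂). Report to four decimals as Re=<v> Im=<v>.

Need the full column D^2_{m',1} for m'=−2..2 at α=2.3122, β=0.6426, γ=5.9740.
cos(β/2)=0.948826, sin(β/2)=0.315800
d^2_{-2,1}: single k=3 term ⇒ +0.059766;  D = +0.013112-0.058310i
d^2_{-1,1}: k∈[2..3] ⇒ +0.269351 -0.009946 = +0.259405;  D = -0.225090+0.128940i
d^2_{0,1}: k∈[1..2] ⇒ +0.660766 -0.073198 = +0.587568;  D = +0.559706+0.178787i
d^2_{1,1}: k∈[0..1] ⇒ +0.810486 -0.269351 = +0.541135;  D = -0.226674-0.491372i
d^2_{2,1}: single k=0 term ⇒ -0.539513;  D = +0.208691-0.497516i
Y_2^{m'}(θ=2.4511,φ=2.0448) and Σ D·Y over m':
  (+0.0131-0.0583i)·(-0.0914+0.1273i)  (-0.2251+0.1289i)·(+0.1731+0.3375i)  (+0.5597+0.1788i)·(+0.2470+0.0000i)  (-0.2267-0.4914i)·(-0.1731+0.3375i)  (+0.2087-0.4975i)·(-0.0914-0.1273i)
Y_2^1(R⁻¹ n̂) = +0.184647+0.024992i

Re=0.1846 Im=0.0250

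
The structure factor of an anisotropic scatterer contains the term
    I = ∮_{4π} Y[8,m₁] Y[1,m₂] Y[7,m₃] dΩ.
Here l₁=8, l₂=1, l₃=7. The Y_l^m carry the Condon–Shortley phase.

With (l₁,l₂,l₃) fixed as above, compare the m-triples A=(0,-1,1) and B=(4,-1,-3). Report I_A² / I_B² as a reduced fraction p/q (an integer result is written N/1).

l's match ⇒ only the (l;m) 3-j factors differ between A and B.
A: triangle coeff Δ(8,1,7) = 1/2040; Σ_t [0,0]: t=0:+1/58060800 = 1/58060800; (3j)²=7/510 [(8 1 7; 0 -1 1)], sign=+1
B: triangle coeff Δ(8,1,7) = 1/2040; Σ_t [0,0]: t=0:+1/174182400 = 1/174182400; (3j)²=11/340 [(8 1 7; 4 -1 -3)], sign=+1
I_A²/I_B² = (7/510)/(11/340) = 14/33

14/33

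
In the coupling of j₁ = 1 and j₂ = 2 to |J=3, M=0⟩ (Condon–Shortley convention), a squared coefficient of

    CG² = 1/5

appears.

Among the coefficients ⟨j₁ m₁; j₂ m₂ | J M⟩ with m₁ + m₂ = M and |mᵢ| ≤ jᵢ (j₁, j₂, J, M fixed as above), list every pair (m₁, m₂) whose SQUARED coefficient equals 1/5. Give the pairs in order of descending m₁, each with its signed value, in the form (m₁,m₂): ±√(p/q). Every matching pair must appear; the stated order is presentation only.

(1,-1): +√(1/5); (-1,1): +√(1/5)

Admissible pairs with m₁+m₂ = M = 0: (-1,1), (0,0), (1,-1)
  (m₁,m₂)=(1,-1): CG² = 1/5, CG = +√(1/5)   ← matches the target
  (m₁,m₂)=(0,0): CG² = 3/5, CG = +√(3/5)
  (m₁,m₂)=(-1,1): CG² = 1/5, CG = +√(1/5)   ← matches the target
Pairs with CG² = 1/5: (1,-1): +√(1/5); (-1,1): +√(1/5)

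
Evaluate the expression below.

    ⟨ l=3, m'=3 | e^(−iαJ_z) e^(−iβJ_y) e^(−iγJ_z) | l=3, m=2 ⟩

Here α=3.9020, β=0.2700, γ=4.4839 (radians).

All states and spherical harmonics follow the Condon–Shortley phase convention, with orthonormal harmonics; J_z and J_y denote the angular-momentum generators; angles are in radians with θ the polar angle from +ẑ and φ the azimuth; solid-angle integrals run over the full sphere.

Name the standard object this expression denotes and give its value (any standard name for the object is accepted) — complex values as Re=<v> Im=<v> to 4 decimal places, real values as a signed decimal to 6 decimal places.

Wigner D-matrix element, Re=0.0790 Im=0.3049

This is a Wigner D-matrix element — the rotation-matrix element ⟨l m'| R(α,β,γ) |l m⟩ in the angular-momentum basis.
Split into d^3_{3,2}(β=0.2700) × two z-phases.
Half-angle: c=0.990901, s=0.134590. N=√(720·1·120·1)=293.938769
The bounds max(0,m−m')=0 and min(l+m,l−m')=0 give 1 term
  k=0: (−1)^1·293.9388/(120)·0.9909^5·0.1346^1 = -0.314950
d^3_{3,2}(0.2700) = -0.314950
Attach z-rotation phases: D = e^{-i(3)(3.9020)}·(-0.314950)·e^{-i(2)(4.4839)} = +0.078972+0.304888i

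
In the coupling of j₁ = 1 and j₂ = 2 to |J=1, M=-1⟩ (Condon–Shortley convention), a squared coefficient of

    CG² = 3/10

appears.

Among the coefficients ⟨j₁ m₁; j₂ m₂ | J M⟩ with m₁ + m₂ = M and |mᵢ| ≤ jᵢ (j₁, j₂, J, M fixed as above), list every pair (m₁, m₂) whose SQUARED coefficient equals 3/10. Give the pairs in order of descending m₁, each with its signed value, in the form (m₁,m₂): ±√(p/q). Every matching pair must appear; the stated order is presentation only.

Admissible pairs with m₁+m₂ = M = -1: (-1,0), (0,-1), (1,-2)
  (m₁,m₂)=(1,-2): CG² = 3/5, CG = +√(3/5)
  (m₁,m₂)=(0,-1): CG² = 3/10, CG = −√(3/10)   ← matches the target
  (m₁,m₂)=(-1,0): CG² = 1/10, CG = +√(1/10)
Pairs with CG² = 3/10: (0,-1): −√(3/10)

(0,-1): −√(3/10)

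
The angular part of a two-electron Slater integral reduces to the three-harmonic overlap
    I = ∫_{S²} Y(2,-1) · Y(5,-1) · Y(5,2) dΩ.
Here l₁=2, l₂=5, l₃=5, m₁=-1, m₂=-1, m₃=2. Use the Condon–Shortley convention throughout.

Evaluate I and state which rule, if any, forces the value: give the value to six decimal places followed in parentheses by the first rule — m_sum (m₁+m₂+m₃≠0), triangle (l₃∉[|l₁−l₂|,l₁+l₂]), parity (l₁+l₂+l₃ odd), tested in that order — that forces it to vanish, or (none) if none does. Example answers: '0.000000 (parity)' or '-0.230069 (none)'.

Checks pass: Σm=0; 12 even; l₃=5∈[3,7].
(2·2+1)(2·5+1)(2·5+1) = 605
Δ: 2! 2! 8! / 13! → 1/38610
sum: t=0:+1/2880 t=1:−1/576 t=2:+1/2880 = -1/960
3j²(2 5 5; 0 0 0) = Δ·Π!·Σ² = 10/429  (sign +1)
sum: t=1:−1/1440 t=2:+1/2880 = -1/2880
3j²(2 5 5; -1 -1 2) = Δ·Π!·Σ² = 7/715  (sign +1)
combine: 4πI² = 605·10/429·7/715 = 70/507
take √, sign +1: I = 0.10481902
No selection rule forces the value: the integral is nonzero (none).

0.104819 (none)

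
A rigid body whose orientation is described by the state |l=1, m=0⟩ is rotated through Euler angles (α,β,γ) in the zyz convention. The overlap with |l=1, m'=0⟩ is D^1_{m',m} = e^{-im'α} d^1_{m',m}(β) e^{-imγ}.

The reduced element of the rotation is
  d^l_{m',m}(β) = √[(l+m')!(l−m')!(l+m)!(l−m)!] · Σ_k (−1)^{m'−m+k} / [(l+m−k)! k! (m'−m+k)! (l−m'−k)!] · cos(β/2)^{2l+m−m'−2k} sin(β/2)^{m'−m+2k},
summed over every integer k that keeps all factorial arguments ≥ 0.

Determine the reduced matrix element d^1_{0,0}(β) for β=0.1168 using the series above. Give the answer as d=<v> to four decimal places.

d^1_{0,0}(β=0.1168) via the finite sum:
c=cos(0.116800/2)=0.998295, s=sin(0.116800/2)=0.058367; N=√[1·1·1·1]=1.000000
k: max(0,(0)−(0))=0 … min(1+(0),1−(0))=1
  k=0: (−1)^0·1.0000/(1)·0.9983^2·0.0584^0 = +0.996593
  k=1: (−1)^1·1.0000/(1)·0.9983^0·0.0584^2 = -0.003407
d^1_{0,0}(0.1168) = +0.996593 -0.003407 = +0.993187

d=0.9932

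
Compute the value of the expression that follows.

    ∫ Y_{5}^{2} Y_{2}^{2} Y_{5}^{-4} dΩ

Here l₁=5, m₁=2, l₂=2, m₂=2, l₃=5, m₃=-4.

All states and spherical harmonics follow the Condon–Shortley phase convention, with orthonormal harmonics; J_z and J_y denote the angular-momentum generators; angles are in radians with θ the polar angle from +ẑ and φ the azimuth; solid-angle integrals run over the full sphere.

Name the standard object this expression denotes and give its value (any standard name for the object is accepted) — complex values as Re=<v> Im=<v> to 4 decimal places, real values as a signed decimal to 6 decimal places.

Gaunt coefficient, -0.137240

This is a Gaunt coefficient — the integral of a triple product of spherical harmonics over the sphere.
Checks pass: Σm=0; 12 even; l₃=5∈[3,7].
(2·5+1)(2·2+1)(2·5+1) = 605
Δ: 2! 8! 2! / 13! → 1/38610
sum: t=0:+1/2880 t=1:−1/576 t=2:+1/2880 = -1/960
3j²(5 2 5; 0 0 0) = Δ·Π!·Σ² = 10/429  (sign +1)
sum: t=2:+1/20160 = 1/20160
3j²(5 2 5; 2 2 -4) = Δ·Π!·Σ² = 12/715  (sign -1)
combine: 4πI² = 605·10/429·12/715 = 40/169
take √, sign -1: I = -0.13724032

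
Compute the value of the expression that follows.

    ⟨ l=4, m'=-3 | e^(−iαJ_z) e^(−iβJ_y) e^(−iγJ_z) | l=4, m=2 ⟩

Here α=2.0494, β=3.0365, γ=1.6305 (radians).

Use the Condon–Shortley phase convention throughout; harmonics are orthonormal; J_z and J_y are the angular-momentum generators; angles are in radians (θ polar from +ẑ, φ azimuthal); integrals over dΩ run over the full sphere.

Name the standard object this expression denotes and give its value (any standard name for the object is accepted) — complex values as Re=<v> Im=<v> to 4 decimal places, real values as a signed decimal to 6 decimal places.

This is a Wigner D-matrix element — the rotation-matrix element ⟨l m'| R(α,β,γ) |l m⟩ in the angular-momentum basis.
Split into d^4_{-3,2}(β=3.0365) × two z-phases.
Half-angle: c=0.052522, s=0.998620. N=√(1·5040·720·2)=2693.993318
k∈{5,6} keeps every argument non-negative
  k=5: (−1)^0·2693.9933/(240)·0.0525^3·0.9986^5 = +0.001615
  k=6: (−1)^1·2693.9933/(720)·0.0525^1·0.9986^7 = -0.194629
d^4_{-3,2}(3.0365) = +0.001615 -0.194629 = -0.193014
Phases: e^{-i·(-3)·2.0494}=+0.990903-0.134576i, e^{-i·(2)·1.6305}=-0.992879+0.119124i ⇒ D=+0.186802-0.048573i

Wigner D-matrix element, Re=0.1868 Im=-0.0486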